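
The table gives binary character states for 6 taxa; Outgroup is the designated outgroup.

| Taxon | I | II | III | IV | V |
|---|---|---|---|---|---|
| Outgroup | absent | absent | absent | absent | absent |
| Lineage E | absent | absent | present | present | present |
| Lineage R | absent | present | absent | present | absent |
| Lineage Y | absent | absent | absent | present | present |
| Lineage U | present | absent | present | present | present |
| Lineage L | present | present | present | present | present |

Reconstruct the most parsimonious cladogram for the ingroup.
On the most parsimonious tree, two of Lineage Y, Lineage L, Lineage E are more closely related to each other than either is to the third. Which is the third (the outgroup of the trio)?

Lineage Y

The outgroup has state 'absent' for every character, so 'present' is the derived state throughout.
Only Lineage L and Lineage U show the derived state 'present' for I, supporting them as a clade.
II groups Lineage L and Lineage R, which is incompatible with the clades supported by the remaining characters; treating it as convergent (homoplasy) costs fewer steps than any alternative tree.
III (derived state 'present') is shared by Lineage E, Lineage L, and Lineage U — a synapomorphy uniting that clade.
IV (derived state 'present') is shared by all ingroup taxa — unites the whole ingroup.
Only Lineage E, Lineage L, Lineage U, and Lineage Y show the derived state 'present' for V, supporting them as a clade.
Most parsimonious ingroup topology: (((Lineage E,(Lineage U,Lineage L)),Lineage Y),Lineage R).
Lineage L and Lineage E share a more recent common ancestor with each other than either does with Lineage Y, so Lineage Y is the least closely related of the three.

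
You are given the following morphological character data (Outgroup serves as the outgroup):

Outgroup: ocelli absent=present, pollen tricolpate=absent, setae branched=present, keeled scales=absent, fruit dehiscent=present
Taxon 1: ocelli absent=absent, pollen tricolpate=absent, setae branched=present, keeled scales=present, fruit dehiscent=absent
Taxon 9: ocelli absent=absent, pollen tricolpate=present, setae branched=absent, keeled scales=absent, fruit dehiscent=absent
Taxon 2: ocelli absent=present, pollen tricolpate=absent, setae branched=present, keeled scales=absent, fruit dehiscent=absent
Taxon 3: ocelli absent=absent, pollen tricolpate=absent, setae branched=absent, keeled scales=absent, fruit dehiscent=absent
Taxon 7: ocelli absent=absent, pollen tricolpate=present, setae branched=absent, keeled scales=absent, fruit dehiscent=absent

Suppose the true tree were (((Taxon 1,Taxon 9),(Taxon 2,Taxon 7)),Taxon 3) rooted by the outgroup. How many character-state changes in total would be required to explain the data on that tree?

9

Map each character onto (((Taxon 1,Taxon 9),(Taxon 2,Taxon 7)),Taxon 3) (rooted by Outgroup) and count the minimum state changes it requires (Fitch parsimony):
ocelli absent: 2; pollen tricolpate: 2; setae branched: 3; keeled scales: 1; fruit dehiscent: 1.
Total tree length = 9.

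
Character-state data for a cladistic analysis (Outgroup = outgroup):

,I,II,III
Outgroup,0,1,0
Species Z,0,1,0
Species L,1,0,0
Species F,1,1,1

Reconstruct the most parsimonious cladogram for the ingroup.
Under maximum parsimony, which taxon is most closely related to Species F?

Species L

Character polarity is set by the outgroup: the derived state is whichever differs from the outgroup's state, so for II the derived state is '0', and for the remaining characters it is '1'.
I (derived state '1') is shared by Species F and Species L — a synapomorphy uniting that clade.
II (derived state '0') is unique to Species L (autapomorphy; uninformative for grouping).
III: derived state '1' in Species F only — an autapomorphy, so it tells us nothing about relationships among taxa.
Most parsimonious ingroup topology: (Species Z,(Species L,Species F)).
Species F and Species L form a cherry on this tree, so they are sister taxa.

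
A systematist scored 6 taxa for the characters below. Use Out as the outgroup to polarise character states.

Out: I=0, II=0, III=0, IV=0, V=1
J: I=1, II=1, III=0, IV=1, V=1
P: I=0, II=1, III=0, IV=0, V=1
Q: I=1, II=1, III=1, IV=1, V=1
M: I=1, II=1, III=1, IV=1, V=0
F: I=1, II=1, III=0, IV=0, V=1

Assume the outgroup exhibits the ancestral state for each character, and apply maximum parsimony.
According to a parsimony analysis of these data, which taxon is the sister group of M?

Q

Character polarity is set by the outgroup: the derived state is whichever differs from the outgroup's state, so for V the derived state is '0', and for the remaining characters it is '1'.
I (derived state '1') is shared by F, J, M, and Q — a synapomorphy uniting that clade.
II (derived state '1') is shared by all ingroup taxa — unites the whole ingroup.
III (derived state '1') is shared by M and Q — a synapomorphy uniting that clade.
IV (derived state '1') is shared by J, M, and Q — a synapomorphy uniting that clade.
V (derived state '0') is unique to M (autapomorphy; uninformative for grouping).
Most parsimonious ingroup topology: (((J,(Q,M)),F),P).
M and Q form a cherry on this tree, so they are sister taxa.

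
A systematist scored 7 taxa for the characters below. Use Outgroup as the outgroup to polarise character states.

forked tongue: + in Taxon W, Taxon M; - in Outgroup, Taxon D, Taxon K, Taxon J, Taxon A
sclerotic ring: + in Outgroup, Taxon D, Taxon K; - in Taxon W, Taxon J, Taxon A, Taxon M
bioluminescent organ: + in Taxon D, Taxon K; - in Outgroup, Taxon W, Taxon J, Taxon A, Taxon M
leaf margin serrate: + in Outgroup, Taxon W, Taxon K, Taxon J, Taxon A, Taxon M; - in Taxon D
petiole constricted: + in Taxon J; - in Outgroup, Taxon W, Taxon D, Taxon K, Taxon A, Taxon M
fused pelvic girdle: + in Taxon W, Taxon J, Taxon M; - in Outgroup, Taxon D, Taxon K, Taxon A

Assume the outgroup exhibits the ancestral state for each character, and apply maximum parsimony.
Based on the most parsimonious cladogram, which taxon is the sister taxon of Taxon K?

Character polarity is set by the outgroup: the derived state is whichever differs from the outgroup's state, so for sclerotic ring, leaf margin serrate the derived state is '-', and for the remaining characters it is '+'.
forked tongue (derived state '+') is shared by Taxon M and Taxon W — a synapomorphy uniting that clade.
sclerotic ring (derived state '-') is shared by Taxon A, Taxon J, Taxon M, and Taxon W — a synapomorphy uniting that clade.
bioluminescent organ (derived state '+') is shared by Taxon D and Taxon K — a synapomorphy uniting that clade.
leaf margin serrate: derived state '-' in Taxon D only — an autapomorphy, so it tells us nothing about relationships among taxa.
petiole constricted: derived state '+' in Taxon J only — an autapomorphy, so it tells us nothing about relationships among taxa.
fused pelvic girdle (derived state '+') is shared by Taxon J, Taxon M, and Taxon W — a synapomorphy uniting that clade.
Most parsimonious ingroup topology: ((((Taxon W,Taxon M),Taxon J),Taxon A),(Taxon D,Taxon K)).
Taxon K and Taxon D form a cherry on this tree, so they are sister taxa.

Taxon D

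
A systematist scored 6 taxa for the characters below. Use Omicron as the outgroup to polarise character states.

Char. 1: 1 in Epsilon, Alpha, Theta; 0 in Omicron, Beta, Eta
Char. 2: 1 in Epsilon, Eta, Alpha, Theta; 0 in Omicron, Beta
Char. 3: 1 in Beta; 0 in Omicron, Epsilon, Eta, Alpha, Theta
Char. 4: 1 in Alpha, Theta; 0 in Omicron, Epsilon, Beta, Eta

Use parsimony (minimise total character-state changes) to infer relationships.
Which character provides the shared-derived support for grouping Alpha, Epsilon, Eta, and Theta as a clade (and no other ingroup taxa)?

The outgroup has state '0' for every character, so '1' is the derived state throughout.
Char. 1: derived state '1' in Alpha, Epsilon, and Theta only — synapomorphy for {Alpha, Epsilon, Theta}.
Char. 2: derived state '1' in Alpha, Epsilon, Eta, and Theta only — synapomorphy for {Alpha, Epsilon, Eta, Theta}.
Char. 3: derived state '1' in Beta only — an autapomorphy, so it tells us nothing about relationships among taxa.
Only Alpha and Theta show the derived state '1' for Char. 4, supporting them as a clade.
Most parsimonious ingroup topology: (((Epsilon,(Alpha,Theta)),Eta),Beta).
The clade {Alpha, Epsilon, Eta, Theta} is supported by Char. 2: its derived state '1' occurs in exactly those taxa and in no other taxon (including the outgroup).

Char. 2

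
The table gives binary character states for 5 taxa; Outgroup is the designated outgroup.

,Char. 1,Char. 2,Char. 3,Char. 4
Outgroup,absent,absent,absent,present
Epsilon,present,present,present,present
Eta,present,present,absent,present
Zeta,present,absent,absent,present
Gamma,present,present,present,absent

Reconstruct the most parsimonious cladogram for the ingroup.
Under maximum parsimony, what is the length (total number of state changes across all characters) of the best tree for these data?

Character polarity is set by the outgroup: the derived state is whichever differs from the outgroup's state, so for Char. 4 the derived state is 'absent', and for the remaining characters it is 'present'.
All ingroup taxa share the derived state 'present' for Char. 1; it defines the ingroup but does not resolve relationships within it.
Char. 2 (derived state 'present') is shared by Epsilon, Eta, and Gamma — a synapomorphy uniting that clade.
Char. 3: derived state 'present' in Epsilon and Gamma only — synapomorphy for {Epsilon, Gamma}.
Char. 4: derived state 'absent' in Gamma only — an autapomorphy, so it tells us nothing about relationships among taxa.
Most parsimonious ingroup topology: (((Epsilon,Gamma),Eta),Zeta).
Changes per character on this tree: Char. 1: 1; Char. 2: 1; Char. 3: 1; Char. 4: 1.
Total = 4.

4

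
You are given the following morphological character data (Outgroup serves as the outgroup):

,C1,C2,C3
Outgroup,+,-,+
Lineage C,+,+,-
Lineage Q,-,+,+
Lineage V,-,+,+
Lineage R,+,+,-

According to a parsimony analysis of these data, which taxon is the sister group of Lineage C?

Lineage R

Character polarity is set by the outgroup: the derived state is whichever differs from the outgroup's state, so for C1, C3 the derived state is '-', and for the remaining characters it is '+'.
C1: derived state '-' in Lineage Q and Lineage V only — synapomorphy for {Lineage Q, Lineage V}.
C2 (derived state '+') is shared by all ingroup taxa — unites the whole ingroup.
C3 (derived state '-') is shared by Lineage C and Lineage R — a synapomorphy uniting that clade.
Most parsimonious ingroup topology: ((Lineage C,Lineage R),(Lineage Q,Lineage V)).
Lineage C and Lineage R form a cherry on this tree, so they are sister taxa.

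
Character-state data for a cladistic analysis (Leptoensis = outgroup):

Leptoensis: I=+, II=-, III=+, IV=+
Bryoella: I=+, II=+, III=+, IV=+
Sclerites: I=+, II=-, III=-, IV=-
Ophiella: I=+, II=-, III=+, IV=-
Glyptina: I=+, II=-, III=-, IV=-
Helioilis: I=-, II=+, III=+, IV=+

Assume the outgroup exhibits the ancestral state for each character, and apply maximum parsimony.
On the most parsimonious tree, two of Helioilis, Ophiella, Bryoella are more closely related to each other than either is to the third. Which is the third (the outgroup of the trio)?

Ophiella

Character polarity is set by the outgroup: the derived state is whichever differs from the outgroup's state, so for I, III, IV the derived state is '-', and for the remaining characters it is '+'.
I: derived state '-' in Helioilis only — an autapomorphy, so it tells us nothing about relationships among taxa.
Only Bryoella and Helioilis show the derived state '+' for II, supporting them as a clade.
III: derived state '-' in Glyptina and Sclerites only — synapomorphy for {Glyptina, Sclerites}.
IV: derived state '-' in Glyptina, Ophiella, and Sclerites only — synapomorphy for {Glyptina, Ophiella, Sclerites}.
Most parsimonious ingroup topology: ((Bryoella,Helioilis),((Sclerites,Glyptina),Ophiella)).
Helioilis and Bryoella share a more recent common ancestor with each other than either does with Ophiella, so Ophiella is the least closely related of the three.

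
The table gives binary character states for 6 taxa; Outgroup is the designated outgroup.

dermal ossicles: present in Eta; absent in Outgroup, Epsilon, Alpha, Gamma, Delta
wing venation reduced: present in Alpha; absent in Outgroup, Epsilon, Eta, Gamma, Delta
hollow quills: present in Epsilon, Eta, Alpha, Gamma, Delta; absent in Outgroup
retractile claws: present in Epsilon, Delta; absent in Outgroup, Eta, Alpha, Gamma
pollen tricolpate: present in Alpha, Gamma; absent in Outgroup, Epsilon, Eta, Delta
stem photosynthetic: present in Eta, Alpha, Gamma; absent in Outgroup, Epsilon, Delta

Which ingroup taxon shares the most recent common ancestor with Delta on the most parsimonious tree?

Epsilon

The outgroup has state 'absent' for every character, so 'present' is the derived state throughout.
dermal ossicles: derived state 'present' in Eta only — an autapomorphy, so it tells us nothing about relationships among taxa.
wing venation reduced (derived state 'present') is unique to Alpha (autapomorphy; uninformative for grouping).
All ingroup taxa share the derived state 'present' for hollow quills; it defines the ingroup but does not resolve relationships within it.
Only Delta and Epsilon show the derived state 'present' for retractile claws, supporting them as a clade.
pollen tricolpate (derived state 'present') is shared by Alpha and Gamma — a synapomorphy uniting that clade.
Only Alpha, Eta, and Gamma show the derived state 'present' for stem photosynthetic, supporting them as a clade.
Most parsimonious ingroup topology: ((Epsilon,Delta),(Eta,(Alpha,Gamma))).
Delta and Epsilon form a cherry on this tree, so they are sister taxa.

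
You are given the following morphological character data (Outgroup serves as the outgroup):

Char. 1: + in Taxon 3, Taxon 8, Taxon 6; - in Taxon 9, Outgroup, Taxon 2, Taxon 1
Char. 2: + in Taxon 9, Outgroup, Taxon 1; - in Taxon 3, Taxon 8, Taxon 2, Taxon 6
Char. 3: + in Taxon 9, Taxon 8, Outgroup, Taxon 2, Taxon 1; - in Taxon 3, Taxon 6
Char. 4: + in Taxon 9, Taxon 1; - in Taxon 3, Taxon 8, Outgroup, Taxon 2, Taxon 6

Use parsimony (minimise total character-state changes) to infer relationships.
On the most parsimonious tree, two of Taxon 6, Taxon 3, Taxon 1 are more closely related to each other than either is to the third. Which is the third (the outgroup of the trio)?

Character polarity is set by the outgroup: the derived state is whichever differs from the outgroup's state, so for Char. 2, Char. 3 the derived state is '-', and for the remaining characters it is '+'.
Char. 1: derived state '+' in Taxon 3, Taxon 6, and Taxon 8 only — synapomorphy for {Taxon 3, Taxon 6, Taxon 8}.
Only Taxon 2, Taxon 3, Taxon 6, and Taxon 8 show the derived state '-' for Char. 2, supporting them as a clade.
Char. 3 (derived state '-') is shared by Taxon 3 and Taxon 6 — a synapomorphy uniting that clade.
Only Taxon 1 and Taxon 9 show the derived state '+' for Char. 4, supporting them as a clade.
Most parsimonious ingroup topology: ((Taxon 1,Taxon 9),(((Taxon 3,Taxon 6),Taxon 8),Taxon 2)).
Taxon 6 and Taxon 3 share a more recent common ancestor with each other than either does with Taxon 1, so Taxon 1 is the least closely related of the three.

Taxon 1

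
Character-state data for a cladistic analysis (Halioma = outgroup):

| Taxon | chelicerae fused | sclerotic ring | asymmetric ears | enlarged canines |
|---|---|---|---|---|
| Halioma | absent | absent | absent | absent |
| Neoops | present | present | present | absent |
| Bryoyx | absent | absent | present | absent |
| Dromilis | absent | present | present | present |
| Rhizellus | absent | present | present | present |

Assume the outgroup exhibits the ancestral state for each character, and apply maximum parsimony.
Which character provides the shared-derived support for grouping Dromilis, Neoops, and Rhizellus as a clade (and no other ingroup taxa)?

The outgroup has state 'absent' for every character, so 'present' is the derived state throughout.
chelicerae fused: derived state 'present' in Neoops only — an autapomorphy, so it tells us nothing about relationships among taxa.
sclerotic ring (derived state 'present') is shared by Dromilis, Neoops, and Rhizellus — a synapomorphy uniting that clade.
All ingroup taxa share the derived state 'present' for asymmetric ears; it defines the ingroup but does not resolve relationships within it.
enlarged canines: derived state 'present' in Dromilis and Rhizellus only — synapomorphy for {Dromilis, Rhizellus}.
Most parsimonious ingroup topology: ((Neoops,(Dromilis,Rhizellus)),Bryoyx).
The clade {Dromilis, Neoops, Rhizellus} is supported by sclerotic ring: its derived state 'present' occurs in exactly those taxa and in no other taxon (including the outgroup).

sclerotic ring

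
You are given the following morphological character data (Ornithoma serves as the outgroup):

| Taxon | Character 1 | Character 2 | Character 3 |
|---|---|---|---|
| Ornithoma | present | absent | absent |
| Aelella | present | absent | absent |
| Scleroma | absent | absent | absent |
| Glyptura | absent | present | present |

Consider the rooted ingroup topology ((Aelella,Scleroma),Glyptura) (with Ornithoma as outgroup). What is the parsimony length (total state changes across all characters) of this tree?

Map each character onto ((Aelella,Scleroma),Glyptura) (rooted by Ornithoma) and count the minimum state changes it requires (Fitch parsimony):
Character 1: 2; Character 2: 1; Character 3: 1.
Total tree length = 4.

4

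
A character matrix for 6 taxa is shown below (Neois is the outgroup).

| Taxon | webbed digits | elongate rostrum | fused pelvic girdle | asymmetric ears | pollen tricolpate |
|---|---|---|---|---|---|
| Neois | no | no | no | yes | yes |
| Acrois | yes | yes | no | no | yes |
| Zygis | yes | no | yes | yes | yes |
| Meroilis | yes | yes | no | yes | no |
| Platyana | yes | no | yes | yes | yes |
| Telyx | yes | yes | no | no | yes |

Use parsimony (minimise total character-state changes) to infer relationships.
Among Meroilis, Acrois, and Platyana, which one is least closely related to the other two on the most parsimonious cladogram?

Platyana

Character polarity is set by the outgroup: the derived state is whichever differs from the outgroup's state, so for asymmetric ears, pollen tricolpate the derived state is 'no', and for the remaining characters it is 'yes'.
webbed digits (derived state 'yes') is shared by all ingroup taxa — unites the whole ingroup.
Only Acrois, Meroilis, and Telyx show the derived state 'yes' for elongate rostrum, supporting them as a clade.
fused pelvic girdle: derived state 'yes' in Platyana and Zygis only — synapomorphy for {Platyana, Zygis}.
Only Acrois and Telyx show the derived state 'no' for asymmetric ears, supporting them as a clade.
pollen tricolpate: derived state 'no' in Meroilis only — an autapomorphy, so it tells us nothing about relationships among taxa.
Most parsimonious ingroup topology: (((Acrois,Telyx),Meroilis),(Zygis,Platyana)).
Meroilis and Acrois share a more recent common ancestor with each other than either does with Platyana, so Platyana is the least closely related of the three.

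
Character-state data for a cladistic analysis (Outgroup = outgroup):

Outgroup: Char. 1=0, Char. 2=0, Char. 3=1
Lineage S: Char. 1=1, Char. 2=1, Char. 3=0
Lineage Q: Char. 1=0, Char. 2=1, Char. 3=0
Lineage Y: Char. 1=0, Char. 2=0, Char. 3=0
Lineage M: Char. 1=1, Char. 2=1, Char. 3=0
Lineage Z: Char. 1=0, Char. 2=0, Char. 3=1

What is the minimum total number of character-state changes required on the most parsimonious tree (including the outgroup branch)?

3

Character polarity is set by the outgroup: the derived state is whichever differs from the outgroup's state, so for Char. 3 the derived state is '0', and for the remaining characters it is '1'.
Char. 1: derived state '1' in Lineage M and Lineage S only — synapomorphy for {Lineage M, Lineage S}.
Only Lineage M, Lineage Q, and Lineage S show the derived state '1' for Char. 2, supporting them as a clade.
Char. 3: derived state '0' in Lineage M, Lineage Q, Lineage S, and Lineage Y only — synapomorphy for {Lineage M, Lineage Q, Lineage S, Lineage Y}.
Most parsimonious ingroup topology: ((((Lineage S,Lineage M),Lineage Q),Lineage Y),Lineage Z).
Changes per character on this tree: Char. 1: 1; Char. 2: 1; Char. 3: 1.
Total = 3.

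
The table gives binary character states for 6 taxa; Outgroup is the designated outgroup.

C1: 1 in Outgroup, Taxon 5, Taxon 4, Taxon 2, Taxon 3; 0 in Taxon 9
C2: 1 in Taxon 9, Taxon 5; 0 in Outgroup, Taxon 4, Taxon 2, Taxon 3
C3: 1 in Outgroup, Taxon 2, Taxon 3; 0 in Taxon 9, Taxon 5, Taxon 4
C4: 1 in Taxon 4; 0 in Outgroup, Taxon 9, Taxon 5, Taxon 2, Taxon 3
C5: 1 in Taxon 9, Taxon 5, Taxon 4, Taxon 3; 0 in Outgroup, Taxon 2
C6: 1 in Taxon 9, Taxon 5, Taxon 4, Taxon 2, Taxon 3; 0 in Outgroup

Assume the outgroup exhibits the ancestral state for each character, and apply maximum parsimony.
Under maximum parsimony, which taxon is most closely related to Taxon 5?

Character polarity is set by the outgroup: the derived state is whichever differs from the outgroup's state, so for C1, C3 the derived state is '0', and for the remaining characters it is '1'.
C1 (derived state '0') is unique to Taxon 9 (autapomorphy; uninformative for grouping).
C2: derived state '1' in Taxon 5 and Taxon 9 only — synapomorphy for {Taxon 5, Taxon 9}.
Only Taxon 4, Taxon 5, and Taxon 9 show the derived state '0' for C3, supporting them as a clade.
C4 (derived state '1') is unique to Taxon 4 (autapomorphy; uninformative for grouping).
Only Taxon 3, Taxon 4, Taxon 5, and Taxon 9 show the derived state '1' for C5, supporting them as a clade.
All ingroup taxa share the derived state '1' for C6; it defines the ingroup but does not resolve relationships within it.
Most parsimonious ingroup topology: ((((Taxon 9,Taxon 5),Taxon 4),Taxon 3),Taxon 2).
Taxon 5 and Taxon 9 form a cherry on this tree, so they are sister taxa.

Taxon 9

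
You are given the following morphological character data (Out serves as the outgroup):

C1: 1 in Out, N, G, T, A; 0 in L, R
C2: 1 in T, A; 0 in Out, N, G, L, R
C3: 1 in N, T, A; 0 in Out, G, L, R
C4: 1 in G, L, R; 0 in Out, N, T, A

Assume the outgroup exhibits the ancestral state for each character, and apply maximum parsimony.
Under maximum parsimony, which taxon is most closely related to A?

Character polarity is set by the outgroup: the derived state is whichever differs from the outgroup's state, so for C1 the derived state is '0', and for the remaining characters it is '1'.
C1 (derived state '0') is shared by L and R — a synapomorphy uniting that clade.
C2: derived state '1' in A and T only — synapomorphy for {A, T}.
C3: derived state '1' in A, N, and T only — synapomorphy for {A, N, T}.
Only G, L, and R show the derived state '1' for C4, supporting them as a clade.
Most parsimonious ingroup topology: ((N,(T,A)),(G,(L,R))).
A and T form a cherry on this tree, so they are sister taxa.

T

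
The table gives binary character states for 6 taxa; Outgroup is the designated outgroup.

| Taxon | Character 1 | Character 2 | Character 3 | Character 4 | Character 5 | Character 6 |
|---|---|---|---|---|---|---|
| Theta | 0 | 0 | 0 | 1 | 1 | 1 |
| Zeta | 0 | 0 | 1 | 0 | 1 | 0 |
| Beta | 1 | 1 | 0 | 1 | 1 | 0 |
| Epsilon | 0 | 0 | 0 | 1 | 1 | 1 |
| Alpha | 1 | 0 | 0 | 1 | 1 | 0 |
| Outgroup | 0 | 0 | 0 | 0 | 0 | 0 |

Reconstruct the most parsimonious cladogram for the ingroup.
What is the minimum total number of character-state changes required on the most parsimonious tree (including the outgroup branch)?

The outgroup has state '0' for every character, so '1' is the derived state throughout.
Character 1: derived state '1' in Alpha and Beta only — synapomorphy for {Alpha, Beta}.
Character 2 (derived state '1') is unique to Beta (autapomorphy; uninformative for grouping).
Character 3: derived state '1' in Zeta only — an autapomorphy, so it tells us nothing about relationships among taxa.
Character 4 (derived state '1') is shared by Alpha, Beta, Epsilon, and Theta — a synapomorphy uniting that clade.
All ingroup taxa share the derived state '1' for Character 5; it defines the ingroup but does not resolve relationships within it.
Only Epsilon and Theta show the derived state '1' for Character 6, supporting them as a clade.
Most parsimonious ingroup topology: (((Beta,Alpha),(Theta,Epsilon)),Zeta).
Changes per character on this tree: Character 1: 1; Character 2: 1; Character 3: 1; Character 4: 1; Character 5: 1; Character 6: 1.
Total = 6.

6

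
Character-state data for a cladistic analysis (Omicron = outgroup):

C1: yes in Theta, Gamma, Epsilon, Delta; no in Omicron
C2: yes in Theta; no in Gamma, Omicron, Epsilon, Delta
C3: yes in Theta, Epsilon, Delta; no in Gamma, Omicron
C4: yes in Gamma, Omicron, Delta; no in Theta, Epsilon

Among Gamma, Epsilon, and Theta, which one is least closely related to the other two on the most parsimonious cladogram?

Character polarity is set by the outgroup: the derived state is whichever differs from the outgroup's state, so for C4 the derived state is 'no', and for the remaining characters it is 'yes'.
C1 (derived state 'yes') is shared by all ingroup taxa — unites the whole ingroup.
C2 (derived state 'yes') is unique to Theta (autapomorphy; uninformative for grouping).
C3 (derived state 'yes') is shared by Delta, Epsilon, and Theta — a synapomorphy uniting that clade.
C4 (derived state 'no') is shared by Epsilon and Theta — a synapomorphy uniting that clade.
Most parsimonious ingroup topology: (Gamma,((Epsilon,Theta),Delta)).
Theta and Epsilon share a more recent common ancestor with each other than either does with Gamma, so Gamma is the least closely related of the three.

Gamma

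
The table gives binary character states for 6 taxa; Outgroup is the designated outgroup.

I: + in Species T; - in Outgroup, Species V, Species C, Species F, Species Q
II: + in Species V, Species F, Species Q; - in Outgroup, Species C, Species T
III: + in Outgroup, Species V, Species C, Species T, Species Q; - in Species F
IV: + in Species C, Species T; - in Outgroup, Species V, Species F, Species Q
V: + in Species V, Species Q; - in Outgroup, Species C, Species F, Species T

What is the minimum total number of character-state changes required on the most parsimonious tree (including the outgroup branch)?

5

Character polarity is set by the outgroup: the derived state is whichever differs from the outgroup's state, so for III the derived state is '-', and for the remaining characters it is '+'.
I (derived state '+') is unique to Species T (autapomorphy; uninformative for grouping).
II (derived state '+') is shared by Species F, Species Q, and Species V — a synapomorphy uniting that clade.
III: derived state '-' in Species F only — an autapomorphy, so it tells us nothing about relationships among taxa.
IV (derived state '+') is shared by Species C and Species T — a synapomorphy uniting that clade.
Only Species Q and Species V show the derived state '+' for V, supporting them as a clade.
Most parsimonious ingroup topology: (((Species V,Species Q),Species F),(Species C,Species T)).
Changes per character on this tree: I: 1; II: 1; III: 1; IV: 1; V: 1.
Total = 5.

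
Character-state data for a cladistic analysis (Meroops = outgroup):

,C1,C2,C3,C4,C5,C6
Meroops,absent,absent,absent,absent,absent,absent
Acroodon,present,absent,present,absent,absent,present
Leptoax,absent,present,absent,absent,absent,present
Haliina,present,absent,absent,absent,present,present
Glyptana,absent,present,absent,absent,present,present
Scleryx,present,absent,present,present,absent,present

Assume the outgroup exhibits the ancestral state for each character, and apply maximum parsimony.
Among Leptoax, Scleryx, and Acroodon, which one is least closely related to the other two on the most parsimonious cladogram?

Leptoax

The outgroup has state 'absent' for every character, so 'present' is the derived state throughout.
C1 (derived state 'present') is shared by Acroodon, Haliina, and Scleryx — a synapomorphy uniting that clade.
C2: derived state 'present' in Glyptana and Leptoax only — synapomorphy for {Glyptana, Leptoax}.
Only Acroodon and Scleryx show the derived state 'present' for C3, supporting them as a clade.
C4: derived state 'present' in Scleryx only — an autapomorphy, so it tells us nothing about relationships among taxa.
C5 groups Glyptana and Haliina, which is incompatible with the clades supported by the remaining characters; treating it as convergent (homoplasy) costs fewer steps than any alternative tree.
C6 (derived state 'present') is shared by all ingroup taxa — unites the whole ingroup.
Most parsimonious ingroup topology: (((Acroodon,Scleryx),Haliina),(Leptoax,Glyptana)).
Scleryx and Acroodon share a more recent common ancestor with each other than either does with Leptoax, so Leptoax is the least closely related of the three.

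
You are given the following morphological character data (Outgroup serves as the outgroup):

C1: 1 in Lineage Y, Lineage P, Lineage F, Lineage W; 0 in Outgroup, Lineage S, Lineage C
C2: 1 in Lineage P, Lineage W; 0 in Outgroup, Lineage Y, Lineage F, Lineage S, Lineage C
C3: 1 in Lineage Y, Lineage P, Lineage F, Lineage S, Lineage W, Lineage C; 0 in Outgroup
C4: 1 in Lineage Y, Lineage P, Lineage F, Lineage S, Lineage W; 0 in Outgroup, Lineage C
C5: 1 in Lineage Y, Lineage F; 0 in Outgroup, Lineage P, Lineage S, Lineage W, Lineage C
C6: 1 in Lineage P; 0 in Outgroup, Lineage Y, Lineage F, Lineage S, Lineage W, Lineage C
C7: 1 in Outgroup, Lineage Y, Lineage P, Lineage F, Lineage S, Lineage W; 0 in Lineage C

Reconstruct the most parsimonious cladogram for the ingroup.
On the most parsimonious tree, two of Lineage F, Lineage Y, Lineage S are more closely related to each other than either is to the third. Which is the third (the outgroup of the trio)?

Character polarity is set by the outgroup: the derived state is whichever differs from the outgroup's state, so for C7 the derived state is '0', and for the remaining characters it is '1'.
Only Lineage F, Lineage P, Lineage W, and Lineage Y show the derived state '1' for C1, supporting them as a clade.
C2: derived state '1' in Lineage P and Lineage W only — synapomorphy for {Lineage P, Lineage W}.
All ingroup taxa share the derived state '1' for C3; it defines the ingroup but does not resolve relationships within it.
C4 (derived state '1') is shared by Lineage F, Lineage P, Lineage S, Lineage W, and Lineage Y — a synapomorphy uniting that clade.
C5 (derived state '1') is shared by Lineage F and Lineage Y — a synapomorphy uniting that clade.
C6: derived state '1' in Lineage P only — an autapomorphy, so it tells us nothing about relationships among taxa.
C7 (derived state '0') is unique to Lineage C (autapomorphy; uninformative for grouping).
Most parsimonious ingroup topology: ((((Lineage Y,Lineage F),(Lineage P,Lineage W)),Lineage S),Lineage C).
Lineage F and Lineage Y share a more recent common ancestor with each other than either does with Lineage S, so Lineage S is the least closely related of the three.

Lineage S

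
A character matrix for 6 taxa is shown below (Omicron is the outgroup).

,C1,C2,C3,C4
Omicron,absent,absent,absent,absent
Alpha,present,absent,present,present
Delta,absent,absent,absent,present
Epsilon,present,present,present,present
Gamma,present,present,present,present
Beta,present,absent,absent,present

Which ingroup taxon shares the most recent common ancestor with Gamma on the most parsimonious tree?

The outgroup has state 'absent' for every character, so 'present' is the derived state throughout.
C1 (derived state 'present') is shared by Alpha, Beta, Epsilon, and Gamma — a synapomorphy uniting that clade.
Only Epsilon and Gamma show the derived state 'present' for C2, supporting them as a clade.
C3: derived state 'present' in Alpha, Epsilon, and Gamma only — synapomorphy for {Alpha, Epsilon, Gamma}.
C4 (derived state 'present') is shared by all ingroup taxa — unites the whole ingroup.
Most parsimonious ingroup topology: (((Alpha,(Epsilon,Gamma)),Beta),Delta).
Gamma and Epsilon form a cherry on this tree, so they are sister taxa.

Epsilon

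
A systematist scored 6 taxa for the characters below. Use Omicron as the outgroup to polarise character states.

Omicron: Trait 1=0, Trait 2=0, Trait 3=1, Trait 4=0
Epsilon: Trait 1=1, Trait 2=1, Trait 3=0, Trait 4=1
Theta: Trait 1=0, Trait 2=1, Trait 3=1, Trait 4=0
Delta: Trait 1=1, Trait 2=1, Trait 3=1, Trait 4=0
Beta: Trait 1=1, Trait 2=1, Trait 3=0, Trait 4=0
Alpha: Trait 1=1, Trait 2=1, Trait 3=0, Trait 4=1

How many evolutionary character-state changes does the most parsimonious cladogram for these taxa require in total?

Character polarity is set by the outgroup: the derived state is whichever differs from the outgroup's state, so for Trait 3 the derived state is '0', and for the remaining characters it is '1'.
Trait 1 (derived state '1') is shared by Alpha, Beta, Delta, and Epsilon — a synapomorphy uniting that clade.
All ingroup taxa share the derived state '1' for Trait 2; it defines the ingroup but does not resolve relationships within it.
Only Alpha, Beta, and Epsilon show the derived state '0' for Trait 3, supporting them as a clade.
Only Alpha and Epsilon show the derived state '1' for Trait 4, supporting them as a clade.
Most parsimonious ingroup topology: ((((Epsilon,Alpha),Beta),Delta),Theta).
Changes per character on this tree: Trait 1: 1; Trait 2: 1; Trait 3: 1; Trait 4: 1.
Total = 4.

4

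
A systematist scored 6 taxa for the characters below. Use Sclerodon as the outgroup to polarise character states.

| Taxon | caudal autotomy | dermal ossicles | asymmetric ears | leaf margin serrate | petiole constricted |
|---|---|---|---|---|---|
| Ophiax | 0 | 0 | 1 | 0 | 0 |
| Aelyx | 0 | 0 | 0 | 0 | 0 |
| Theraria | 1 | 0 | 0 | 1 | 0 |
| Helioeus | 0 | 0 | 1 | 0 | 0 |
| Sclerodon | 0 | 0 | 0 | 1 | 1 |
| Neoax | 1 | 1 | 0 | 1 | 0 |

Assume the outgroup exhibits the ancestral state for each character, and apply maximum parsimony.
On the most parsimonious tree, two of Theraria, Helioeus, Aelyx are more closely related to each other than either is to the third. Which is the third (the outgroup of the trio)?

Theraria

Character polarity is set by the outgroup: the derived state is whichever differs from the outgroup's state, so for leaf margin serrate, petiole constricted the derived state is '0', and for the remaining characters it is '1'.
caudal autotomy: derived state '1' in Neoax and Theraria only — synapomorphy for {Neoax, Theraria}.
dermal ossicles (derived state '1') is unique to Neoax (autapomorphy; uninformative for grouping).
Only Helioeus and Ophiax show the derived state '1' for asymmetric ears, supporting them as a clade.
leaf margin serrate: derived state '0' in Aelyx, Helioeus, and Ophiax only — synapomorphy for {Aelyx, Helioeus, Ophiax}.
petiole constricted (derived state '0') is shared by all ingroup taxa — unites the whole ingroup.
Most parsimonious ingroup topology: (((Helioeus,Ophiax),Aelyx),(Theraria,Neoax)).
Aelyx and Helioeus share a more recent common ancestor with each other than either does with Theraria, so Theraria is the least closely related of the three.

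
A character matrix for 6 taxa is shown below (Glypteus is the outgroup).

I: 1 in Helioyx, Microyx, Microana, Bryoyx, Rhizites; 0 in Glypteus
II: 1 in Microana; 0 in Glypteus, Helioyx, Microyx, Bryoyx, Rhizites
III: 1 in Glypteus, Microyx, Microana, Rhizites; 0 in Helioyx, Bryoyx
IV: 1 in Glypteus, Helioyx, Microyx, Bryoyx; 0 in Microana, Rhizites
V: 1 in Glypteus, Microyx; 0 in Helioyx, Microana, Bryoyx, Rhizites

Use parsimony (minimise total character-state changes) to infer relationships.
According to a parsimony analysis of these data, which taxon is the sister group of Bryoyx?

Helioyx

Character polarity is set by the outgroup: the derived state is whichever differs from the outgroup's state, so for III, IV, V the derived state is '0', and for the remaining characters it is '1'.
I (derived state '1') is shared by all ingroup taxa — unites the whole ingroup.
II (derived state '1') is unique to Microana (autapomorphy; uninformative for grouping).
Only Bryoyx and Helioyx show the derived state '0' for III, supporting them as a clade.
IV (derived state '0') is shared by Microana and Rhizites — a synapomorphy uniting that clade.
V: derived state '0' in Bryoyx, Helioyx, Microana, and Rhizites only — synapomorphy for {Bryoyx, Helioyx, Microana, Rhizites}.
Most parsimonious ingroup topology: (((Helioyx,Bryoyx),(Microana,Rhizites)),Microyx).
Bryoyx and Helioyx form a cherry on this tree, so they are sister taxa.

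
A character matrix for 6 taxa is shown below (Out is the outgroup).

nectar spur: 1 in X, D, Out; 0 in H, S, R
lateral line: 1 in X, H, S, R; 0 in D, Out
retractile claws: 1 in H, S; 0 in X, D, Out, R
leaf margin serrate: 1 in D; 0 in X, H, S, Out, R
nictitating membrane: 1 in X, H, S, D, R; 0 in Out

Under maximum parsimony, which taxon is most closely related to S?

H

Character polarity is set by the outgroup: the derived state is whichever differs from the outgroup's state, so for nectar spur the derived state is '0', and for the remaining characters it is '1'.
nectar spur (derived state '0') is shared by H, R, and S — a synapomorphy uniting that clade.
lateral line (derived state '1') is shared by H, R, S, and X — a synapomorphy uniting that clade.
retractile claws: derived state '1' in H and S only — synapomorphy for {H, S}.
leaf margin serrate: derived state '1' in D only — an autapomorphy, so it tells us nothing about relationships among taxa.
nictitating membrane (derived state '1') is shared by all ingroup taxa — unites the whole ingroup.
Most parsimonious ingroup topology: ((((S,H),R),X),D).
S and H form a cherry on this tree, so they are sister taxa.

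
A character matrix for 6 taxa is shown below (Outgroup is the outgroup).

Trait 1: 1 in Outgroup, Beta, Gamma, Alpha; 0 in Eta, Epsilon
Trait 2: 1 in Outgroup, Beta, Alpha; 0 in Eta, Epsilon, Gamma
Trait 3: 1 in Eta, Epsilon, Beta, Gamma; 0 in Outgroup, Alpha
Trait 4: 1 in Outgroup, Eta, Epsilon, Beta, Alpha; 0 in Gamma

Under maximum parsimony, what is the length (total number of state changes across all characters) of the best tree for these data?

Character polarity is set by the outgroup: the derived state is whichever differs from the outgroup's state, so for Trait 1, Trait 2, Trait 4 the derived state is '0', and for the remaining characters it is '1'.
Trait 1 (derived state '0') is shared by Epsilon and Eta — a synapomorphy uniting that clade.
Trait 2: derived state '0' in Epsilon, Eta, and Gamma only — synapomorphy for {Epsilon, Eta, Gamma}.
Only Beta, Epsilon, Eta, and Gamma show the derived state '1' for Trait 3, supporting them as a clade.
Trait 4 (derived state '0') is unique to Gamma (autapomorphy; uninformative for grouping).
Most parsimonious ingroup topology: ((((Eta,Epsilon),Gamma),Beta),Alpha).
Changes per character on this tree: Trait 1: 1; Trait 2: 1; Trait 3: 1; Trait 4: 1.
Total = 4.

4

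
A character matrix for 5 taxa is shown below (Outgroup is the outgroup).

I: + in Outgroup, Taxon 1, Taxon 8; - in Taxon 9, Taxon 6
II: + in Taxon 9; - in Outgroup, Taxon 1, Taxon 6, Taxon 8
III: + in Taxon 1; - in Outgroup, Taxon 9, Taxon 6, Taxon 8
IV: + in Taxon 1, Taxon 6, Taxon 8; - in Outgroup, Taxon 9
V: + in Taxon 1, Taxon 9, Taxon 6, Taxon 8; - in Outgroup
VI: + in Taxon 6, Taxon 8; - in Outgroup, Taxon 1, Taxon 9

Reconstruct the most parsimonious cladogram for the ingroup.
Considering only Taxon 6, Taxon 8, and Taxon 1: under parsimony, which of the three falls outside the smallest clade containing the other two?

Taxon 1

Character polarity is set by the outgroup: the derived state is whichever differs from the outgroup's state, so for I the derived state is '-', and for the remaining characters it is '+'.
I (state '-') occurs in Taxon 6 and Taxon 9 but conflicts with the nesting implied by the other characters — most parsimoniously interpreted as homoplasy.
II (derived state '+') is unique to Taxon 9 (autapomorphy; uninformative for grouping).
III (derived state '+') is unique to Taxon 1 (autapomorphy; uninformative for grouping).
IV: derived state '+' in Taxon 1, Taxon 6, and Taxon 8 only — synapomorphy for {Taxon 1, Taxon 6, Taxon 8}.
All ingroup taxa share the derived state '+' for V; it defines the ingroup but does not resolve relationships within it.
Only Taxon 6 and Taxon 8 show the derived state '+' for VI, supporting them as a clade.
Most parsimonious ingroup topology: ((Taxon 1,(Taxon 6,Taxon 8)),Taxon 9).
Taxon 6 and Taxon 8 share a more recent common ancestor with each other than either does with Taxon 1, so Taxon 1 is the least closely related of the three.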